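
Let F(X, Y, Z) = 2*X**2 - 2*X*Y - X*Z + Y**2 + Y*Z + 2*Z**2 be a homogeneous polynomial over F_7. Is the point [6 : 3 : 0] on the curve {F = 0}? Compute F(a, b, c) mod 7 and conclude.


F(6,3,0) ≡ 3 (mod 7); P is NOT on the curve.

Evaluate F(6, 3, 0) term-by-term (mod 7).
  2*X**2 ↦ 2·36·1·1 = 72
  -2*X*Y ↦ -2·6·3·1 = -36
  -X*Z ↦ -1·6·1·0 = 0
  Y**2 ↦ 1·1·9·1 = 9
  Y*Z ↦ 1·1·3·0 = 0
  2*Z**2 ↦ 2·1·1·0 = 0
Sum: F(6, 3, 0) = (72) + (-36) + (0) + (9) + (0) + (0) = 45.
Reducing mod 7: 45 ≡ 3 (mod 7).
Since F(a, b, c) ≡ 3 ≠ 0 (mod 7), P does NOT lie on the curve.


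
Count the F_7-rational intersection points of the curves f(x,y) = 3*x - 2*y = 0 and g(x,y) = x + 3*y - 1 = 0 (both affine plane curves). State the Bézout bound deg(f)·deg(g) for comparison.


Common zeros: {(4, 6)}; count = 1; Bézout bound = 1.

deg(f) = 1, deg(g) = 1, so Bézout bound = 1.
Scan x ∈ F_7. For each x, list the y ∈ F_7 with f(x, y) ≡ 0 and those with g(x, y) ≡ 0 (mod 7); the common zeros in that column are the intersection.
  x = 0: f ≡ 0 at y ∈ {0}; g ≡ 0 at y ∈ {5}; common: ∅.
  x = 1: f ≡ 0 at y ∈ {5}; g ≡ 0 at y ∈ {0}; common: ∅.
  x = 2: f ≡ 0 at y ∈ {3}; g ≡ 0 at y ∈ {2}; common: ∅.
  x = 3: f ≡ 0 at y ∈ {1}; g ≡ 0 at y ∈ {4}; common: ∅.
  x = 4: f ≡ 0 at y ∈ {6}; g ≡ 0 at y ∈ {6}; common: {6}.
  x = 5: f ≡ 0 at y ∈ {4}; g ≡ 0 at y ∈ {1}; common: ∅.
  x = 6: f ≡ 0 at y ∈ {2}; g ≡ 0 at y ∈ {3}; common: ∅.
Collecting: common zeros = {(4, 6)}, so the count is 1.
Comparison with the Bézout bound: 1 ≤ 1 = deg(f)·deg(g), as expected for curves with no common component (the bound is attained).


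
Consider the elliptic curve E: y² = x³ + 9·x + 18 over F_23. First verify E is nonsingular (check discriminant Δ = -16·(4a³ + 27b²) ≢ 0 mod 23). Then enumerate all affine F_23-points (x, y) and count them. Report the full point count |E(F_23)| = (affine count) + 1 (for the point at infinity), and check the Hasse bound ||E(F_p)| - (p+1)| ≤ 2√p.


Affine points = {(0, 8), (0, 15), (3, 7), (3, 16), (4, 7), (4, 16), (5, 2), (5, 21), (6, 9), (6, 14), (8, 2), (8, 21), (9, 0), (10, 2), (10, 21), (13, 3), (13, 20), (14, 6), (14, 17), (15, 3), (15, 20), (16, 7), (16, 16), (17, 1), (17, 22), (18, 3), (18, 20), (22, 10), (22, 13)}; affine count = 29; |E(F_23)| = 30.

Discriminant check: Δ ∝ 4a³ + 27b² = 4·9³ + 27·18² = 4·729 + 27·324 ≡ 3 (mod 23). Nonzero ⇒ E is nonsingular.
For each x ∈ F_23, compute rhs = x³ + 9·x + 18 mod 23, then count y ∈ F_23 with y² ≡ rhs.
  x = 0: rhs = 18, matching y values: 8, 15 (2 points).
  x = 1: rhs = 5, matching y values: none (0 points).
  x = 2: rhs = 21, matching y values: none (0 points).
  x = 3: rhs = 3, matching y values: 7, 16 (2 points).
  x = 4: rhs = 3, matching y values: 7, 16 (2 points).
  x = 5: rhs = 4, matching y values: 2, 21 (2 points).
  x = 6: rhs = 12, matching y values: 9, 14 (2 points).
  x = 7: rhs = 10, matching y values: none (0 points).
  x = 8: rhs = 4, matching y values: 2, 21 (2 points).
  x = 9: rhs = 0, matching y values: 0 (1 points).
  x = 10: rhs = 4, matching y values: 2, 21 (2 points).
  x = 11: rhs = 22, matching y values: none (0 points).
  x = 12: rhs = 14, matching y values: none (0 points).
  x = 13: rhs = 9, matching y values: 3, 20 (2 points).
  x = 14: rhs = 13, matching y values: 6, 17 (2 points).
  x = 15: rhs = 9, matching y values: 3, 20 (2 points).
  x = 16: rhs = 3, matching y values: 7, 16 (2 points).
  x = 17: rhs = 1, matching y values: 1, 22 (2 points).
  x = 18: rhs = 9, matching y values: 3, 20 (2 points).
  x = 19: rhs = 10, matching y values: none (0 points).
  x = 20: rhs = 10, matching y values: none (0 points).
  x = 21: rhs = 15, matching y values: none (0 points).
  x = 22: rhs = 8, matching y values: 10, 13 (2 points).
Total affine count: 29.
Full point count |E(F_23)| = 29 + 1 = 30.
Hasse bound: |30 − (23+1)| = |6| = 6 ≤ 2√23 ≈ 9.5917 ✓.


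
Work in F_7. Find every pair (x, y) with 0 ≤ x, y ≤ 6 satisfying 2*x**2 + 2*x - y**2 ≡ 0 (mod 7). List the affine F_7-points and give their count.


Affine F_7-points: {(0, 0), (1, 2), (1, 5), (5, 2), (5, 5), (6, 0)}; count = 6.

For each of the 49 pairs (x, y) ∈ F_7², evaluate f(x, y) mod 7. Record the zeros.
  x = 0: [0↦0, 1↦6, 2↦3, 3↦5, 4↦5, 5↦3, 6↦6]  zeros at y ∈ {0}
  x = 1: [0↦4, 1↦3, 2↦0, 3↦2, 4↦2, 5↦0, 6↦3]  zeros at y ∈ {2, 5}
  x = 2: [0↦5, 1↦4, 2↦1, 3↦3, 4↦3, 5↦1, 6↦4]  zeros at y ∈ ∅
  x = 3: [0↦3, 1↦2, 2↦6, 3↦1, 4↦1, 5↦6, 6↦2]  zeros at y ∈ ∅
  x = 4: [0↦5, 1↦4, 2↦1, 3↦3, 4↦3, 5↦1, 6↦4]  zeros at y ∈ ∅
  x = 5: [0↦4, 1↦3, 2↦0, 3↦2, 4↦2, 5↦0, 6↦3]  zeros at y ∈ {2, 5}
  x = 6: [0↦0, 1↦6, 2↦3, 3↦5, 4↦5, 5↦3, 6↦6]  zeros at y ∈ {0}
Collecting zeros: affine points = {(0, 0), (1, 2), (1, 5), (5, 2), (5, 5), (6, 0)}.
Total count |C(F_7)_aff| = 6.


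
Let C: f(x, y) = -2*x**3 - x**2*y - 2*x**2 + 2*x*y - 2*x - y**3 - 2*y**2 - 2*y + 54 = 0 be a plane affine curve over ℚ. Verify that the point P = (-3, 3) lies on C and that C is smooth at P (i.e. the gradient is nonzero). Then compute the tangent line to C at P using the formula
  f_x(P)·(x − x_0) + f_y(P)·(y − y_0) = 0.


Tangent line at P: -20*x - 56*y + 108 = 0.

Step 1: f(-3, 3) = 0, so P lies on C.
Step 2: partial derivatives
  f_x(x, y) = -6*x**2 - 2*x*y - 4*x + 2*y - 2, f_y(x, y) = -x**2 + 2*x - 3*y**2 - 4*y - 2.
  f_x(P) = -20, f_y(P) = -56 (gradient nonzero, so P is smooth).
Step 3: tangent line at P: -20·(x − -3) + -56·(y − 3) = 0.
Expanding: -20*x - 56*y + 108 = 0.


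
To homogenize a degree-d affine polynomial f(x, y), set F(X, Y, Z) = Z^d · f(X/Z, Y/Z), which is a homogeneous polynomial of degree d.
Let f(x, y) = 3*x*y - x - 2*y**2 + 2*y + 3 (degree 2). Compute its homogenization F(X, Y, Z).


F(X, Y, Z) = 3*X*Y - X*Z - 2*Y**2 + 2*Y*Z + 3*Z**2

deg(f) = 2.
Substitute x = X/Z, y = Y/Z into f, then multiply by Z^2.
  monomial 3·x^1·y^1 ↦ 3·X^1·Y^1·Z^0.
  monomial -1·x^1·y^0 ↦ -1·X^1·Y^0·Z^1.
  monomial -2·x^0·y^2 ↦ -2·X^0·Y^2·Z^0.
  monomial 2·x^0·y^1 ↦ 2·X^0·Y^1·Z^1.
  monomial 3·x^0·y^0 ↦ 3·X^0·Y^0·Z^2.
Collecting: F(X, Y, Z) = 3*X*Y - X*Z - 2*Y**2 + 2*Y*Z + 3*Z**2.


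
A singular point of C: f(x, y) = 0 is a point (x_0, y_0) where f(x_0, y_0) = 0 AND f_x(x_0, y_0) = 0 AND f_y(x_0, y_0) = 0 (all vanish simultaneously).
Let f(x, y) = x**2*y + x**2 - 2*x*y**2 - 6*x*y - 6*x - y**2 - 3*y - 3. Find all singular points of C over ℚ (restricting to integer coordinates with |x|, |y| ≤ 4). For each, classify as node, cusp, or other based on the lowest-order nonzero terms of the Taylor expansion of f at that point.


Singular points: {(-1, -2)}; classification: node.

Compute partial derivatives:
  f_x = 2*x*y + 2*x - 2*y**2 - 6*y - 6.
  f_y = x**2 - 4*x*y - 6*x - 2*y - 3.
Scan x_0 ∈ {−4, ..., 4}. For each x_0, f_y(x_0, y) is a polynomial in y; find its integer roots y ∈ {−4, ..., 4}, then test f_x and f at those candidates.
  x = -4: f_y(-4, y) = 14*y + 37; no integer root y with |y| ≤ 4.
  x = -3: f_y(-3, y) = 10*y + 24; no integer root y with |y| ≤ 4.
  x = -2: f_y(-2, y) = 6*y + 13; no integer root y with |y| ≤ 4.
  x = -1: f_y(-1, y) = 2*y + 4; vanishes at y ∈ {-2}. (-1, -2): f_x = 0, f = 0 — SINGULAR.
  x = 0: f_y(0, y) = -2*y - 3; no integer root y with |y| ≤ 4.
  x = 1: f_y(1, y) = -6*y - 8; no integer root y with |y| ≤ 4.
  x = 2: f_y(2, y) = -10*y - 11; no integer root y with |y| ≤ 4.
  x = 3: f_y(3, y) = -14*y - 12; no integer root y with |y| ≤ 4.
  x = 4: f_y(4, y) = -18*y - 11; no integer root y with |y| ≤ 4.
Only singular point on the grid: (-1, -2).
Classify: substitute x = -1 + u, y = -2 + v and expand: f = u**2*v - u**2 - 2*u*v**2 + v**2.
No constant or linear terms (consistent with a singular point). Quadratic part: -u**2 + v**2. Cubic part: u**2*v - 2*u*v**2.
The quadratic part v**2 - u**2 = (v − u)(v + u) splits into two distinct linear factors, so there are two distinct tangent lines y − -2 = ±(x − -1) — this is a node (ordinary double point).
Classification: node.


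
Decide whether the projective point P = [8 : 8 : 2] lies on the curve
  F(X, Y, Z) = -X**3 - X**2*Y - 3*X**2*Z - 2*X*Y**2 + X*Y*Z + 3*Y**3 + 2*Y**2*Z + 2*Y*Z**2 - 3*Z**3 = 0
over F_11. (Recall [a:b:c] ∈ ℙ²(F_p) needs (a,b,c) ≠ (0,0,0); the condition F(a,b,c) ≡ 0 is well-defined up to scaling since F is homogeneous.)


F(8,8,2) ≡ 1 (mod 11); P is NOT on the curve.

Evaluate F(8, 8, 2) term-by-term (mod 11).
  -X**3 ↦ -1·512·1·1 = -512
  -X**2*Y ↦ -1·64·8·1 = -512
  -3*X**2*Z ↦ -3·64·1·2 = -384
  -2*X*Y**2 ↦ -2·8·64·1 = -1024
  X*Y*Z ↦ 1·8·8·2 = 128
  3*Y**3 ↦ 3·1·512·1 = 1536
  2*Y**2*Z ↦ 2·1·64·2 = 256
  2*Y*Z**2 ↦ 2·1·8·4 = 64
  -3*Z**3 ↦ -3·1·1·8 = -24
Sum: F(8, 8, 2) = (-512) + (-512) + (-384) + (-1024) + (128) + (1536) + (256) + (64) + (-24) = -472.
Reducing mod 11: -472 ≡ 1 (mod 11).
Since F(a, b, c) ≡ 1 ≠ 0 (mod 11), P does NOT lie on the curve.


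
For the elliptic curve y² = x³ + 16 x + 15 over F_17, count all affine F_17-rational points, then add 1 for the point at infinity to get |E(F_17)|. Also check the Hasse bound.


Affine points = {(0, 7), (0, 10), (1, 7), (1, 10), (2, 2), (2, 15), (5, 4), (5, 13), (6, 2), (6, 15), (8, 3), (8, 14), (9, 2), (9, 15), (10, 6), (10, 11), (11, 3), (11, 14), (14, 5), (14, 12), (15, 3), (15, 14), (16, 7), (16, 10)}; affine count = 24; |E(F_17)| = 25.

Discriminant check: Δ ∝ 4a³ + 27b² = 4·16³ + 27·15² = 4·4096 + 27·225 ≡ 2 (mod 17). Nonzero ⇒ E is nonsingular.
For each x ∈ F_17, compute rhs = x³ + 16·x + 15 mod 17, then count y ∈ F_17 with y² ≡ rhs.
  x = 0: rhs = 15, matching y values: 7, 10 (2 points).
  x = 1: rhs = 15, matching y values: 7, 10 (2 points).
  x = 2: rhs = 4, matching y values: 2, 15 (2 points).
  x = 3: rhs = 5, matching y values: none (0 points).
  x = 4: rhs = 7, matching y values: none (0 points).
  x = 5: rhs = 16, matching y values: 4, 13 (2 points).
  x = 6: rhs = 4, matching y values: 2, 15 (2 points).
  x = 7: rhs = 11, matching y values: none (0 points).
  x = 8: rhs = 9, matching y values: 3, 14 (2 points).
  x = 9: rhs = 4, matching y values: 2, 15 (2 points).
  x = 10: rhs = 2, matching y values: 6, 11 (2 points).
  x = 11: rhs = 9, matching y values: 3, 14 (2 points).
  x = 12: rhs = 14, matching y values: none (0 points).
  x = 13: rhs = 6, matching y values: none (0 points).
  x = 14: rhs = 8, matching y values: 5, 12 (2 points).
  x = 15: rhs = 9, matching y values: 3, 14 (2 points).
  x = 16: rhs = 15, matching y values: 7, 10 (2 points).
Total affine count: 24.
Full point count |E(F_17)| = 24 + 1 = 25.
Hasse bound: |25 − (17+1)| = |7| = 7 ≤ 2√17 ≈ 8.2462 ✓.


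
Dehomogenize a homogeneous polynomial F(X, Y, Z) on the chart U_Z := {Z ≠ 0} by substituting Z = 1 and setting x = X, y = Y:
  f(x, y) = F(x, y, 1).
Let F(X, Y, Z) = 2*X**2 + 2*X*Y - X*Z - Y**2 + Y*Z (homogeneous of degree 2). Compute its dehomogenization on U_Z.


f(x, y) = 2*x**2 + 2*x*y - x - y**2 + y

On U_Z we set Z = 1. Each monomial c·X^i·Y^j·Z^k in F becomes c·x^i·y^j·1^k = c·x^i·y^j.
Substituting Z = 1: F(X, Y, 1) = 2*x**2 + 2*x*y - x - y**2 + y.
Note: deg(f) ≤ deg(F) = 2; strict inequality happens when F is divisible by Z (lost terms).


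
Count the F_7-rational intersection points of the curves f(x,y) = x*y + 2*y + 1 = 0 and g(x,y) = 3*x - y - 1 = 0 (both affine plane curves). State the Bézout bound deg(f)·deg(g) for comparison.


Common zeros: {(1, 2), (2, 5)}; count = 2; Bézout bound = 2.

deg(f) = 2, deg(g) = 1, so Bézout bound = 2.
Scan x ∈ F_7. For each x, list the y ∈ F_7 with f(x, y) ≡ 0 and those with g(x, y) ≡ 0 (mod 7); the common zeros in that column are the intersection.
  x = 0: f ≡ 0 at y ∈ {3}; g ≡ 0 at y ∈ {6}; common: ∅.
  x = 1: f ≡ 0 at y ∈ {2}; g ≡ 0 at y ∈ {2}; common: {2}.
  x = 2: f ≡ 0 at y ∈ {5}; g ≡ 0 at y ∈ {5}; common: {5}.
  x = 3: f ≡ 0 at y ∈ {4}; g ≡ 0 at y ∈ {1}; common: ∅.
  x = 4: f ≡ 0 at y ∈ {1}; g ≡ 0 at y ∈ {4}; common: ∅.
  x = 5: f ≡ 0 at y ∈ ∅; g ≡ 0 at y ∈ {0}; common: ∅.
  x = 6: f ≡ 0 at y ∈ {6}; g ≡ 0 at y ∈ {3}; common: ∅.
Collecting: common zeros = {(1, 2), (2, 5)}, so the count is 2.
Comparison with the Bézout bound: 2 ≤ 2 = deg(f)·deg(g), as expected for curves with no common component (the bound is attained).


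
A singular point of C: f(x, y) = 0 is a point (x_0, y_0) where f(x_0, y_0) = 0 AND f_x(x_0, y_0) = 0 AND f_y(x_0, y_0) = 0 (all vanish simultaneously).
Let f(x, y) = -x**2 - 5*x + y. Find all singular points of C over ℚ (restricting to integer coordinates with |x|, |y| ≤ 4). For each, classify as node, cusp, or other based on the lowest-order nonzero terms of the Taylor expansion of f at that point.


No singular points in the scanned grid; C is smooth there.

Compute partial derivatives:
  f_x = -2*x - 5.
  f_y = 1.
f_y = 1 is a nonzero constant, so f_y never vanishes: no point (x, y) can satisfy f = f_x = f_y = 0. In particular no (x, y) ∈ {−4, ..., 4}² is singular; the curve is smooth.


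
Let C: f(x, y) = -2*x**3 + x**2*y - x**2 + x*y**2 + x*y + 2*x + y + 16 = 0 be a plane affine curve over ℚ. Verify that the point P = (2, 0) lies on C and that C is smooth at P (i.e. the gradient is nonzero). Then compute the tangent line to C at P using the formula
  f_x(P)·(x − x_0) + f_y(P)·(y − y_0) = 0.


Tangent line at P: -26*x + 7*y + 52 = 0.

Step 1: f(2, 0) = 0, so P lies on C.
Step 2: partial derivatives
  f_x(x, y) = -6*x**2 + 2*x*y - 2*x + y**2 + y + 2, f_y(x, y) = x**2 + 2*x*y + x + 1.
  f_x(P) = -26, f_y(P) = 7 (gradient nonzero, so P is smooth).
Step 3: tangent line at P: -26·(x − 2) + 7·(y − 0) = 0.
Expanding: -26*x + 7*y + 52 = 0.


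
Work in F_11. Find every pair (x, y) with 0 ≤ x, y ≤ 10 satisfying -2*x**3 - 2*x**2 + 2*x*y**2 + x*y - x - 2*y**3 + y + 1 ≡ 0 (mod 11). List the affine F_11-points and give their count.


Affine F_11-points: {(0, 1), (1, 6), (2, 4), (2, 10), (3, 1), (3, 5), (3, 8), (4, 4), (7, 1), (9, 0), (10, 2)}; count = 11.

For each of the 121 pairs (x, y) ∈ F_11², evaluate f(x, y) mod 11. Record the zeros.
  x = 0: [0↦1, 1↦0, 2↦9, 3↦5, 4↦9, 5↦9, 6↦4, 7↦4, 8↦8, 9↦4, 10↦2]  zeros at y ∈ {1}
  x = 1: [0↦7, 1↦9, 2↦3, 3↦10, 4↦7, 5↦4, 6↦0, 7↦5, 8↦7, 9↦5, 10↦9]  zeros at y ∈ {6}
  x = 2: [0↦8, 1↦2, 2↦3, 3↦10, 4↦0, 5↦5, 6↦2, 7↦1, 8↦1, 9↦1, 10↦0]  zeros at y ∈ {4, 10}
  x = 3: [0↦3, 1↦0, 2↦8, 3↦4, 4↦9, 5↦0, 6↦9, 7↦2, 8↦0, 9↦2, 10↦7]  zeros at y ∈ {1, 5, 8}
  x = 4: [0↦2, 1↦2, 2↦6, 3↦2, 4↦0, 5↦10, 6↦9, 7↦7, 8↦3, 9↦7, 10↦7]  zeros at y ∈ {4}
  x = 5: [0↦4, 1↦7, 2↦7, 3↦3, 4↦5, 5↦1, 6↦1, 7↦4, 8↦9, 9↦4, 10↦10]  zeros at y ∈ ∅
  x = 6: [0↦8, 1↦3, 2↦10, 3↦6, 4↦1, 5↦5, 6↦6, 7↦3, 8↦6, 9↦3, 10↦4]  zeros at y ∈ ∅
  x = 7: [0↦2, 1↦0, 2↦3, 3↦10, 4↦9, 5↦10, 6↦1, 7↦3, 8↦4, 9↦3, 10↦10]  zeros at y ∈ {1}
  x = 8: [0↦7, 1↦8, 2↦7, 3↦3, 4↦6, 5↦4, 6↦7, 7↦3, 8↦2, 9↦3, 10↦5]  zeros at y ∈ ∅
  x = 9: [0↦0, 1↦4, 2↦10, 3↦6, 4↦2, 5↦8, 6↦1, 7↦2, 8↦10, 9↦2, 10↦10]  zeros at y ∈ {0}
  x = 10: [0↦2, 1↦9, 2↦0, 3↦7, 4↦7, 5↦10, 6↦4, 7↦10, 8↦5, 9↦10, 10↦2]  zeros at y ∈ {2}
Collecting zeros: affine points = {(0, 1), (1, 6), (2, 4), (2, 10), (3, 1), (3, 5), (3, 8), (4, 4), (7, 1), (9, 0), (10, 2)}.
Total count |C(F_11)_aff| = 11.


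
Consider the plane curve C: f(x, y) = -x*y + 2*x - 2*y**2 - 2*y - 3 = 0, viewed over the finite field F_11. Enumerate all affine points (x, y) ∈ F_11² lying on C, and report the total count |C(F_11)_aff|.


Affine F_11-points: {(1, 5), (1, 10), (3, 6), (3, 8), (6, 3), (6, 4), (7, 0), (7, 1), (10, 7), (10, 9)}; count = 10.

For each of the 121 pairs (x, y) ∈ F_11², evaluate f(x, y) mod 11. Record the zeros.
  x = 0: [0↦8, 1↦4, 2↦7, 3↦6, 4↦1, 5↦3, 6↦1, 7↦6, 8↦7, 9↦4, 10↦8]  zeros at y ∈ ∅
  x = 1: [0↦10, 1↦5, 2↦7, 3↦5, 4↦10, 5↦0, 6↦8, 7↦1, 8↦1, 9↦8, 10↦0]  zeros at y ∈ {5, 10}
  x = 2: [0↦1, 1↦6, 2↦7, 3↦4, 4↦8, 5↦8, 6↦4, 7↦7, 8↦6, 9↦1, 10↦3]  zeros at y ∈ ∅
  x = 3: [0↦3, 1↦7, 2↦7, 3↦3, 4↦6, 5↦5, 6↦0, 7↦2, 8↦0, 9↦5, 10↦6]  zeros at y ∈ {6, 8}
  x = 4: [0↦5, 1↦8, 2↦7, 3↦2, 4↦4, 5↦2, 6↦7, 7↦8, 8↦5, 9↦9, 10↦9]  zeros at y ∈ ∅
  x = 5: [0↦7, 1↦9, 2↦7, 3↦1, 4↦2, 5↦10, 6↦3, 7↦3, 8↦10, 9↦2, 10↦1]  zeros at y ∈ ∅
  x = 6: [0↦9, 1↦10, 2↦7, 3↦0, 4↦0, 5↦7, 6↦10, 7↦9, 8↦4, 9↦6, 10↦4]  zeros at y ∈ {3, 4}
  x = 7: [0↦0, 1↦0, 2↦7, 3↦10, 4↦9, 5↦4, 6↦6, 7↦4, 8↦9, 9↦10, 10↦7]  zeros at y ∈ {0, 1}
  x = 8: [0↦2, 1↦1, 2↦7, 3↦9, 4↦7, 5↦1, 6↦2, 7↦10, 8↦3, 9↦3, 10↦10]  zeros at y ∈ ∅
  x = 9: [0↦4, 1↦2, 2↦7, 3↦8, 4↦5, 5↦9, 6↦9, 7↦5, 8↦8, 9↦7, 10↦2]  zeros at y ∈ ∅
  x = 10: [0↦6, 1↦3, 2↦7, 3↦7, 4↦3, 5↦6, 6↦5, 7↦0, 8↦2, 9↦0, 10↦5]  zeros at y ∈ {7, 9}
Collecting zeros: affine points = {(1, 5), (1, 10), (3, 6), (3, 8), (6, 3), (6, 4), (7, 0), (7, 1), (10, 7), (10, 9)}.
Total count |C(F_11)_aff| = 10.


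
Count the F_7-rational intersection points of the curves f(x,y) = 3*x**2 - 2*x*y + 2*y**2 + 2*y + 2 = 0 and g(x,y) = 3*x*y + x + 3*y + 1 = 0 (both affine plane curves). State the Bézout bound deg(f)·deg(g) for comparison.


Common zeros: {(0, 2), (6, 2), (6, 3)}; count = 3; Bézout bound = 4.

deg(f) = 2, deg(g) = 2, so Bézout bound = 4.
Scan x ∈ F_7. For each x, list the y ∈ F_7 with f(x, y) ≡ 0 and those with g(x, y) ≡ 0 (mod 7); the common zeros in that column are the intersection.
  x = 0: f ≡ 0 at y ∈ {2, 4}; g ≡ 0 at y ∈ {2}; common: {2}.
  x = 1: f ≡ 0 at y ∈ {1, 6}; g ≡ 0 at y ∈ {2}; common: ∅.
  x = 2: f ≡ 0 at y ∈ {0, 1}; g ≡ 0 at y ∈ {2}; common: ∅.
  x = 3: f ≡ 0 at y ∈ {3, 6}; g ≡ 0 at y ∈ {2}; common: ∅.
  x = 4: f ≡ 0 at y ∈ {5}; g ≡ 0 at y ∈ {2}; common: ∅.
  x = 5: f ≡ 0 at y ∈ {0, 4}; g ≡ 0 at y ∈ {2}; common: ∅.
  x = 6: f ≡ 0 at y ∈ {2, 3}; g ≡ 0 at y ∈ {0, 1, 2, 3, 4, 5, 6}; common: {2, 3}.
Collecting: common zeros = {(0, 2), (6, 2), (6, 3)}, so the count is 3.
Comparison with the Bézout bound: 3 ≤ 4 = deg(f)·deg(g), as expected for curves with no common component (the affine F_7-count falls short of the bound because intersections may lie at infinity, over extension fields, or carry multiplicity).


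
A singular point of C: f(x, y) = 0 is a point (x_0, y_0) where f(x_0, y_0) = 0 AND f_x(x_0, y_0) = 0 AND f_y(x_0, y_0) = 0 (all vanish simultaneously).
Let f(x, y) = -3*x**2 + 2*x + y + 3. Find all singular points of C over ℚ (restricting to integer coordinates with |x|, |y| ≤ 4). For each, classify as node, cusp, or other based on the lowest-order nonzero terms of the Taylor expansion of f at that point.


No singular points in the scanned grid; C is smooth there.

Compute partial derivatives:
  f_x = 2 - 6*x.
  f_y = 1.
f_y = 1 is a nonzero constant, so f_y never vanishes: no point (x, y) can satisfy f = f_x = f_y = 0. In particular no (x, y) ∈ {−4, ..., 4}² is singular; the curve is smooth.


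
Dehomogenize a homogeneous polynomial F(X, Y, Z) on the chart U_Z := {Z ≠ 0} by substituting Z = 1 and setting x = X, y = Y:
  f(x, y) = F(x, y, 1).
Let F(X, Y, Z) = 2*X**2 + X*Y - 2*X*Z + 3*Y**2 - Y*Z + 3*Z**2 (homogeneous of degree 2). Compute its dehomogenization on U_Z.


f(x, y) = 2*x**2 + x*y - 2*x + 3*y**2 - y + 3

On U_Z we set Z = 1. Each monomial c·X^i·Y^j·Z^k in F becomes c·x^i·y^j·1^k = c·x^i·y^j.
Substituting Z = 1: F(X, Y, 1) = 2*x**2 + x*y - 2*x + 3*y**2 - y + 3.
Note: deg(f) ≤ deg(F) = 2; strict inequality happens when F is divisible by Z (lost terms).


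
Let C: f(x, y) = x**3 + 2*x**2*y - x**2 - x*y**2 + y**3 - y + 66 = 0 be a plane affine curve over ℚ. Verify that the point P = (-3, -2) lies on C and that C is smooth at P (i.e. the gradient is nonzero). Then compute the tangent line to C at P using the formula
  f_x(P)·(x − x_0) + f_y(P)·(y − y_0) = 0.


Tangent line at P: 53*x + 17*y + 193 = 0.

Step 1: f(-3, -2) = 0, so P lies on C.
Step 2: partial derivatives
  f_x(x, y) = 3*x**2 + 4*x*y - 2*x - y**2, f_y(x, y) = 2*x**2 - 2*x*y + 3*y**2 - 1.
  f_x(P) = 53, f_y(P) = 17 (gradient nonzero, so P is smooth).
Step 3: tangent line at P: 53·(x − -3) + 17·(y − -2) = 0.
Expanding: 53*x + 17*y + 193 = 0.


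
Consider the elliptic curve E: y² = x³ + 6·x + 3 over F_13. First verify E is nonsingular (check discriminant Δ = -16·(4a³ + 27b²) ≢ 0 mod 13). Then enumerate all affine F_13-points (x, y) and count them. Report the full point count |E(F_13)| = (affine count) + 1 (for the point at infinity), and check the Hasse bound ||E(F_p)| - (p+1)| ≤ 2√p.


Affine points = {(0, 4), (0, 9), (1, 6), (1, 7), (2, 6), (2, 7), (3, 3), (3, 10), (4, 0), (8, 2), (8, 11), (10, 6), (10, 7), (11, 3), (11, 10), (12, 3), (12, 10)}; affine count = 17; |E(F_13)| = 18.

Discriminant check: Δ ∝ 4a³ + 27b² = 4·6³ + 27·3² = 4·216 + 27·9 ≡ 2 (mod 13). Nonzero ⇒ E is nonsingular.
For each x ∈ F_13, compute rhs = x³ + 6·x + 3 mod 13, then count y ∈ F_13 with y² ≡ rhs.
  x = 0: rhs = 3, matching y values: 4, 9 (2 points).
  x = 1: rhs = 10, matching y values: 6, 7 (2 points).
  x = 2: rhs = 10, matching y values: 6, 7 (2 points).
  x = 3: rhs = 9, matching y values: 3, 10 (2 points).
  x = 4: rhs = 0, matching y values: 0 (1 points).
  x = 5: rhs = 2, matching y values: none (0 points).
  x = 6: rhs = 8, matching y values: none (0 points).
  x = 7: rhs = 11, matching y values: none (0 points).
  x = 8: rhs = 4, matching y values: 2, 11 (2 points).
  x = 9: rhs = 6, matching y values: none (0 points).
  x = 10: rhs = 10, matching y values: 6, 7 (2 points).
  x = 11: rhs = 9, matching y values: 3, 10 (2 points).
  x = 12: rhs = 9, matching y values: 3, 10 (2 points).
Total affine count: 17.
Full point count |E(F_13)| = 17 + 1 = 18.
Hasse bound: |18 − (13+1)| = |4| = 4 ≤ 2√13 ≈ 7.2111 ✓.


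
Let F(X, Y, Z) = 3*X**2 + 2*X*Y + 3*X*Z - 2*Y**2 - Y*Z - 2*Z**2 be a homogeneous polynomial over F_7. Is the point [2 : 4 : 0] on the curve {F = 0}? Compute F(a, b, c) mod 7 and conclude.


F(2,4,0) ≡ 3 (mod 7); P is NOT on the curve.

Evaluate F(2, 4, 0) term-by-term (mod 7).
  3*X**2 ↦ 3·4·1·1 = 12
  2*X*Y ↦ 2·2·4·1 = 16
  3*X*Z ↦ 3·2·1·0 = 0
  -2*Y**2 ↦ -2·1·16·1 = -32
  -Y*Z ↦ -1·1·4·0 = 0
  -2*Z**2 ↦ -2·1·1·0 = 0
Sum: F(2, 4, 0) = (12) + (16) + (0) + (-32) + (0) + (0) = -4.
Reducing mod 7: -4 ≡ 3 (mod 7).
Since F(a, b, c) ≡ 3 ≠ 0 (mod 7), P does NOT lie on the curve.


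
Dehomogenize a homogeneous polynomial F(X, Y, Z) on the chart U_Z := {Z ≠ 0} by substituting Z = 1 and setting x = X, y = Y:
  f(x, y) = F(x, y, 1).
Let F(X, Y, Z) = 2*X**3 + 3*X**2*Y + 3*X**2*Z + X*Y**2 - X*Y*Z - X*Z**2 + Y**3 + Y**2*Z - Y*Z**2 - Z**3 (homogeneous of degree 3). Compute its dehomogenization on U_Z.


f(x, y) = 2*x**3 + 3*x**2*y + 3*x**2 + x*y**2 - x*y - x + y**3 + y**2 - y - 1

On U_Z we set Z = 1. Each monomial c·X^i·Y^j·Z^k in F becomes c·x^i·y^j·1^k = c·x^i·y^j.
Substituting Z = 1: F(X, Y, 1) = 2*x**3 + 3*x**2*y + 3*x**2 + x*y**2 - x*y - x + y**3 + y**2 - y - 1.
Note: deg(f) ≤ deg(F) = 3; strict inequality happens when F is divisible by Z (lost terms).


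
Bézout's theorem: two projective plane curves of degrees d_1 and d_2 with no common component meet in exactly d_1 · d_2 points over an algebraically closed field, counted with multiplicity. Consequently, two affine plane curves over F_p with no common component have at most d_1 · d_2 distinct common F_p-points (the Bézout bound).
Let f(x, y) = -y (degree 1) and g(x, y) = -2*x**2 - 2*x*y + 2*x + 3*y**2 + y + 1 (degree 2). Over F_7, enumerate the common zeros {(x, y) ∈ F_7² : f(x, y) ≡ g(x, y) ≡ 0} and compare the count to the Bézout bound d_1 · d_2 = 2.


Common zeros: ∅; count = 0; Bézout bound = 2.

deg(f) = 1, deg(g) = 2, so Bézout bound = 2.
Scan x ∈ F_7. For each x, list the y ∈ F_7 with f(x, y) ≡ 0 and those with g(x, y) ≡ 0 (mod 7); the common zeros in that column are the intersection.
  x = 0: f ≡ 0 at y ∈ {0}; g ≡ 0 at y ∈ ∅; common: ∅.
  x = 1: f ≡ 0 at y ∈ {0}; g ≡ 0 at y ∈ ∅; common: ∅.
  x = 2: f ≡ 0 at y ∈ {0}; g ≡ 0 at y ∈ ∅; common: ∅.
  x = 3: f ≡ 0 at y ∈ {0}; g ≡ 0 at y ∈ ∅; common: ∅.
  x = 4: f ≡ 0 at y ∈ {0}; g ≡ 0 at y ∈ ∅; common: ∅.
  x = 5: f ≡ 0 at y ∈ {0}; g ≡ 0 at y ∈ ∅; common: ∅.
  x = 6: f ≡ 0 at y ∈ {0}; g ≡ 0 at y ∈ ∅; common: ∅.
Collecting: common zeros = ∅, so the count is 0.
Comparison with the Bézout bound: 0 ≤ 2 = deg(f)·deg(g), as expected for curves with no common component (the affine F_7-count falls short of the bound because intersections may lie at infinity, over extension fields, or carry multiplicity).


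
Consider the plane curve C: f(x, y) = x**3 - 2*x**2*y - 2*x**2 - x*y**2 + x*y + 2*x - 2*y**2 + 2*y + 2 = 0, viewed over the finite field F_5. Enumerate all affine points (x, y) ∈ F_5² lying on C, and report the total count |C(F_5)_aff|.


Affine F_5-points: {(0, 3), (3, 4), (4, 1), (4, 3)}; count = 4.

For each of the 25 pairs (x, y) ∈ F_5², evaluate f(x, y) mod 5. Record the zeros.
  x = 0: [0↦2, 1↦2, 2↦3, 3↦0, 4↦3]  zeros at y ∈ {3}
  x = 1: [0↦3, 1↦1, 2↦3, 3↦4, 4↦4]  zeros at y ∈ ∅
  x = 2: [0↦1, 1↦3, 2↦2, 3↦3, 4↦1]  zeros at y ∈ ∅
  x = 3: [0↦2, 1↦4, 2↦1, 3↦3, 4↦0]  zeros at y ∈ {4}
  x = 4: [0↦2, 1↦0, 2↦1, 3↦0, 4↦2]  zeros at y ∈ {1, 3}
Collecting zeros: affine points = {(0, 3), (3, 4), (4, 1), (4, 3)}.
Total count |C(F_5)_aff| = 4.


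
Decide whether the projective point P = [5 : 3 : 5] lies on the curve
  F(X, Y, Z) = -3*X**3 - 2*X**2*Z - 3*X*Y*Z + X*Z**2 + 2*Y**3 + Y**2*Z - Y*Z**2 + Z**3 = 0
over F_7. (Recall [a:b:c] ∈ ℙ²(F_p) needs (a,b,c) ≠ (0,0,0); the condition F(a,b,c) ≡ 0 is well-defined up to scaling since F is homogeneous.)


F(5,3,5) ≡ 5 (mod 7); P is NOT on the curve.

Evaluate F(5, 3, 5) term-by-term (mod 7).
  -3*X**3 ↦ -3·125·1·1 = -375
  -2*X**2*Z ↦ -2·25·1·5 = -250
  -3*X*Y*Z ↦ -3·5·3·5 = -225
  X*Z**2 ↦ 1·5·1·25 = 125
  2*Y**3 ↦ 2·1·27·1 = 54
  Y**2*Z ↦ 1·1·9·5 = 45
  -Y*Z**2 ↦ -1·1·3·25 = -75
  Z**3 ↦ 1·1·1·125 = 125
Sum: F(5, 3, 5) = (-375) + (-250) + (-225) + (125) + (54) + (45) + (-75) + (125) = -576.
Reducing mod 7: -576 ≡ 5 (mod 7).
Since F(a, b, c) ≡ 5 ≠ 0 (mod 7), P does NOT lie on the curve.


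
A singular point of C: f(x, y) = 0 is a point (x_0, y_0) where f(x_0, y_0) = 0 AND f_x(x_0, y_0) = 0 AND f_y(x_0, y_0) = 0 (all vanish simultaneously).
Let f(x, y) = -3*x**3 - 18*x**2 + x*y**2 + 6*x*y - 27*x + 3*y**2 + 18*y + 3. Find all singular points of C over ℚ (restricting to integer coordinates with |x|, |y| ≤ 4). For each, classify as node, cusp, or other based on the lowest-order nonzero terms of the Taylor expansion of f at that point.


Singular points: {(-2, -3)}; classification: cusp.

Compute partial derivatives:
  f_x = -9*x**2 - 36*x + y**2 + 6*y - 27.
  f_y = 2*x*y + 6*x + 6*y + 18.
Scan x_0 ∈ {−4, ..., 4}. For each x_0, f_y(x_0, y) is a polynomial in y; find its integer roots y ∈ {−4, ..., 4}, then test f_x and f at those candidates.
  x = -4: f_y(-4, y) = -2*y - 6; vanishes at y ∈ {-3}. (-4, -3): f_x = -36 ≠ 0.
  x = -3: f_y(-3, y) = 0; vanishes at y ∈ {-4, -3, -2, -1, 0, 1, 2, 3, 4}. (-3, -4): f_x = -8 ≠ 0; (-3, -3): f_x = -9 ≠ 0; (-3, -2): f_x = -8 ≠ 0; (-3, -1): f_x = -5 ≠ 0; (-3, 0): f_x = 0 but f = 3 ≠ 0; (-3, 1): f_x = 7 ≠ 0; (-3, 2): f_x = 16 ≠ 0; (-3, 3): f_x = 27 ≠ 0; (-3, 4): f_x = 40 ≠ 0.
  x = -2: f_y(-2, y) = 2*y + 6; vanishes at y ∈ {-3}. (-2, -3): f_x = 0, f = 0 — SINGULAR.
  x = -1: f_y(-1, y) = 4*y + 12; vanishes at y ∈ {-3}. (-1, -3): f_x = -9 ≠ 0.
  x = 0: f_y(0, y) = 6*y + 18; vanishes at y ∈ {-3}. (0, -3): f_x = -36 ≠ 0.
  x = 1: f_y(1, y) = 8*y + 24; vanishes at y ∈ {-3}. (1, -3): f_x = -81 ≠ 0.
  x = 2: f_y(2, y) = 10*y + 30; vanishes at y ∈ {-3}. (2, -3): f_x = -144 ≠ 0.
  x = 3: f_y(3, y) = 12*y + 36; vanishes at y ∈ {-3}. (3, -3): f_x = -225 ≠ 0.
  x = 4: f_y(4, y) = 14*y + 42; vanishes at y ∈ {-3}. (4, -3): f_x = -324 ≠ 0.
Only singular point on the grid: (-2, -3).
Classify: substitute x = -2 + u, y = -3 + v and expand: f = -3*u**3 + u*v**2 + v**2.
No constant or linear terms (consistent with a singular point). Quadratic part: v**2. Cubic part: -3*u**3 + u*v**2.
The quadratic part v**2 is a perfect square, so there is a single (double) tangent line v = 0, i.e. y = -3. Restricting the cubic part to that line (v = 0) leaves -3*u**3 ≠ 0, so f is not divisible by v and the branch is v² ≈ 3*u**3 to lowest order — this is a cusp.
Classification: cusp.


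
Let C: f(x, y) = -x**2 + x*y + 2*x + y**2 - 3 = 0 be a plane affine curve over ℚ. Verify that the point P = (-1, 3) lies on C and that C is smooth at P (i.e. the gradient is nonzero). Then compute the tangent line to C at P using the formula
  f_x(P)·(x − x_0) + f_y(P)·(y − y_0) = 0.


Tangent line at P: 7*x + 5*y - 8 = 0.

Step 1: f(-1, 3) = 0, so P lies on C.
Step 2: partial derivatives
  f_x(x, y) = -2*x + y + 2, f_y(x, y) = x + 2*y.
  f_x(P) = 7, f_y(P) = 5 (gradient nonzero, so P is smooth).
Step 3: tangent line at P: 7·(x − -1) + 5·(y − 3) = 0.
Expanding: 7*x + 5*y - 8 = 0.


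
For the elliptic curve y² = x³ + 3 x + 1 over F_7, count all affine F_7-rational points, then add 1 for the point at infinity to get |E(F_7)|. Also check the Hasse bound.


Affine points = {(0, 1), (0, 6), (2, 1), (2, 6), (3, 3), (3, 4), (4, 0), (5, 1), (5, 6), (6, 2), (6, 5)}; affine count = 11; |E(F_7)| = 12.

Discriminant check: Δ ∝ 4a³ + 27b² = 4·3³ + 27·1² = 4·27 + 27·1 ≡ 2 (mod 7). Nonzero ⇒ E is nonsingular.
For each x ∈ F_7, compute rhs = x³ + 3·x + 1 mod 7, then count y ∈ F_7 with y² ≡ rhs.
  x = 0: rhs = 1, matching y values: 1, 6 (2 points).
  x = 1: rhs = 5, matching y values: none (0 points).
  x = 2: rhs = 1, matching y values: 1, 6 (2 points).
  x = 3: rhs = 2, matching y values: 3, 4 (2 points).
  x = 4: rhs = 0, matching y values: 0 (1 points).
  x = 5: rhs = 1, matching y values: 1, 6 (2 points).
  x = 6: rhs = 4, matching y values: 2, 5 (2 points).
Total affine count: 11.
Full point count |E(F_7)| = 11 + 1 = 12.
Hasse bound: |12 − (7+1)| = |4| = 4 ≤ 2√7 ≈ 5.2915 ✓.


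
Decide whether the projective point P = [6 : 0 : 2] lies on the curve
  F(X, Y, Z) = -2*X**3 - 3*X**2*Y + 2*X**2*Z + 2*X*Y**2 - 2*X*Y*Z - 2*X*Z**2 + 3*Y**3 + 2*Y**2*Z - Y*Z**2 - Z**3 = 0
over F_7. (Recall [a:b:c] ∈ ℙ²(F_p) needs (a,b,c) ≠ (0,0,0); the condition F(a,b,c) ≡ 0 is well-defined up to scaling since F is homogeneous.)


F(6,0,2) ≡ 6 (mod 7); P is NOT on the curve.

Evaluate F(6, 0, 2) term-by-term (mod 7).
  -2*X**3 ↦ -2·216·1·1 = -432
  -3*X**2*Y ↦ -3·36·0·1 = 0
  2*X**2*Z ↦ 2·36·1·2 = 144
  2*X*Y**2 ↦ 2·6·0·1 = 0
  -2*X*Y*Z ↦ -2·6·0·2 = 0
  -2*X*Z**2 ↦ -2·6·1·4 = -48
  3*Y**3 ↦ 3·1·0·1 = 0
  2*Y**2*Z ↦ 2·1·0·2 = 0
  -Y*Z**2 ↦ -1·1·0·4 = 0
  -Z**3 ↦ -1·1·1·8 = -8
Sum: F(6, 0, 2) = (-432) + (0) + (144) + (0) + (0) + (-48) + (0) + (0) + (0) + (-8) = -344.
Reducing mod 7: -344 ≡ 6 (mod 7).
Since F(a, b, c) ≡ 6 ≠ 0 (mod 7), P does NOT lie on the curve.


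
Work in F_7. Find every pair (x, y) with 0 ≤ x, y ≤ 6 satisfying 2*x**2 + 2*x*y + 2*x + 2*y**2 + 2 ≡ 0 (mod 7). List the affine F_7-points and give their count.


Affine F_7-points: {(2, 0), (2, 5), (4, 0), (4, 3), (6, 3), (6, 5)}; count = 6.

For each of the 49 pairs (x, y) ∈ F_7², evaluate f(x, y) mod 7. Record the zeros.
  x = 0: [0↦2, 1↦4, 2↦3, 3↦6, 4↦6, 5↦3, 6↦4]  zeros at y ∈ ∅
  x = 1: [0↦6, 1↦3, 2↦4, 3↦2, 4↦4, 5↦3, 6↦6]  zeros at y ∈ ∅
  x = 2: [0↦0, 1↦6, 2↦2, 3↦2, 4↦6, 5↦0, 6↦5]  zeros at y ∈ {0, 5}
  x = 3: [0↦5, 1↦6, 2↦4, 3↦6, 4↦5, 5↦1, 6↦1]  zeros at y ∈ ∅
  x = 4: [0↦0, 1↦3, 2↦3, 3↦0, 4↦1, 5↦6, 6↦1]  zeros at y ∈ {0, 3}
  x = 5: [0↦6, 1↦4, 2↦6, 3↦5, 4↦1, 5↦1, 6↦5]  zeros at y ∈ ∅
  x = 6: [0↦2, 1↦2, 2↦6, 3↦0, 4↦5, 5↦0, 6↦6]  zeros at y ∈ {3, 5}
Collecting zeros: affine points = {(2, 0), (2, 5), (4, 0), (4, 3), (6, 3), (6, 5)}.
Total count |C(F_7)_aff| = 6.


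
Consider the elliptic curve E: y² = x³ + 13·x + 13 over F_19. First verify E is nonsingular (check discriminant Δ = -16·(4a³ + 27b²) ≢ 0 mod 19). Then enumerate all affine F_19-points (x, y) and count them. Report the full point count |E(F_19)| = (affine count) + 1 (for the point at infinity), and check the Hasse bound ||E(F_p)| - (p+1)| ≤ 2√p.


Affine points = {(2, 3), (2, 16), (9, 2), (9, 17), (11, 9), (11, 10), (12, 4), (12, 15), (13, 2), (13, 17), (15, 7), (15, 12), (16, 2), (16, 17), (17, 6), (17, 13)}; affine count = 16; |E(F_19)| = 17.

Discriminant check: Δ ∝ 4a³ + 27b² = 4·13³ + 27·13² = 4·2197 + 27·169 ≡ 13 (mod 19). Nonzero ⇒ E is nonsingular.
For each x ∈ F_19, compute rhs = x³ + 13·x + 13 mod 19, then count y ∈ F_19 with y² ≡ rhs.
  x = 0: rhs = 13, matching y values: none (0 points).
  x = 1: rhs = 8, matching y values: none (0 points).
  x = 2: rhs = 9, matching y values: 3, 16 (2 points).
  x = 3: rhs = 3, matching y values: none (0 points).
  x = 4: rhs = 15, matching y values: none (0 points).
  x = 5: rhs = 13, matching y values: none (0 points).
  x = 6: rhs = 3, matching y values: none (0 points).
  x = 7: rhs = 10, matching y values: none (0 points).
  x = 8: rhs = 2, matching y values: none (0 points).
  x = 9: rhs = 4, matching y values: 2, 17 (2 points).
  x = 10: rhs = 3, matching y values: none (0 points).
  x = 11: rhs = 5, matching y values: 9, 10 (2 points).
  x = 12: rhs = 16, matching y values: 4, 15 (2 points).
  x = 13: rhs = 4, matching y values: 2, 17 (2 points).
  x = 14: rhs = 13, matching y values: none (0 points).
  x = 15: rhs = 11, matching y values: 7, 12 (2 points).
  x = 16: rhs = 4, matching y values: 2, 17 (2 points).
  x = 17: rhs = 17, matching y values: 6, 13 (2 points).
  x = 18: rhs = 18, matching y values: none (0 points).
Total affine count: 16.
Full point count |E(F_19)| = 16 + 1 = 17.
Hasse bound: |17 − (19+1)| = |-3| = 3 ≤ 2√19 ≈ 8.7178 ✓.


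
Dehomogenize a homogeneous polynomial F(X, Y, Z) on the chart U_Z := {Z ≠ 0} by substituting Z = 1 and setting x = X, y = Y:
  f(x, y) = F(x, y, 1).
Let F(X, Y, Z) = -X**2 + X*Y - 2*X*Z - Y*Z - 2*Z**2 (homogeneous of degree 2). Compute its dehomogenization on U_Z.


f(x, y) = -x**2 + x*y - 2*x - y - 2

On U_Z we set Z = 1. Each monomial c·X^i·Y^j·Z^k in F becomes c·x^i·y^j·1^k = c·x^i·y^j.
Substituting Z = 1: F(X, Y, 1) = -x**2 + x*y - 2*x - y - 2.
Note: deg(f) ≤ deg(F) = 2; strict inequality happens when F is divisible by Z (lost terms).


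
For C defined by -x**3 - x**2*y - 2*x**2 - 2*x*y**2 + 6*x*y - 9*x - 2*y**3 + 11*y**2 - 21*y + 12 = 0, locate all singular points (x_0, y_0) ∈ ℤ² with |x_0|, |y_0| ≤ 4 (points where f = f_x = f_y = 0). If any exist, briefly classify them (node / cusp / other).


Singular points: {(-1, 2)}; classification: node.

Compute partial derivatives:
  f_x = -3*x**2 - 2*x*y - 4*x - 2*y**2 + 6*y - 9.
  f_y = -x**2 - 4*x*y + 6*x - 6*y**2 + 22*y - 21.
Scan x_0 ∈ {−4, ..., 4}. For each x_0, f_y(x_0, y) is a polynomial in y; find its integer roots y ∈ {−4, ..., 4}, then test f_x and f at those candidates.
  x = -4: f_y(-4, y) = -6*y**2 + 38*y - 61; no integer root y with |y| ≤ 4.
  x = -3: f_y(-3, y) = -6*y**2 + 34*y - 48; vanishes at y ∈ {3}. (-3, 3): f_x = -6 ≠ 0.
  x = -2: f_y(-2, y) = -6*y**2 + 30*y - 37; no integer root y with |y| ≤ 4.
  x = -1: f_y(-1, y) = -6*y**2 + 26*y - 28; vanishes at y ∈ {2}. (-1, 2): f_x = 0, f = 0 — SINGULAR.
  x = 0: f_y(0, y) = -6*y**2 + 22*y - 21; no integer root y with |y| ≤ 4.
  x = 1: f_y(1, y) = -6*y**2 + 18*y - 16; no integer root y with |y| ≤ 4.
  x = 2: f_y(2, y) = -6*y**2 + 14*y - 13; no integer root y with |y| ≤ 4.
  x = 3: f_y(3, y) = -6*y**2 + 10*y - 12; no integer root y with |y| ≤ 4.
  x = 4: f_y(4, y) = -6*y**2 + 6*y - 13; no integer root y with |y| ≤ 4.
Only singular point on the grid: (-1, 2).
Classify: substitute x = -1 + u, y = 2 + v and expand: f = -u**3 - u**2*v - u**2 - 2*u*v**2 - 2*v**3 + v**2.
No constant or linear terms (consistent with a singular point). Quadratic part: -u**2 + v**2. Cubic part: -u**3 - u**2*v - 2*u*v**2 - 2*v**3.
The quadratic part v**2 - u**2 = (v − u)(v + u) splits into two distinct linear factors, so there are two distinct tangent lines y − 2 = ±(x − -1) — this is a node (ordinary double point).
Classification: node.


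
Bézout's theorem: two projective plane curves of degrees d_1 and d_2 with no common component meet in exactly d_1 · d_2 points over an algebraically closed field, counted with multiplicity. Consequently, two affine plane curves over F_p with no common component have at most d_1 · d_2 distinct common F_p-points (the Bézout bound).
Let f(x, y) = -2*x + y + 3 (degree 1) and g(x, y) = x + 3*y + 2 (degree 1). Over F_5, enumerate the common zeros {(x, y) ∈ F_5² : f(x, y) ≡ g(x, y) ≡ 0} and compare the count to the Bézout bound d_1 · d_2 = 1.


Common zeros: {(1, 4)}; count = 1; Bézout bound = 1.

deg(f) = 1, deg(g) = 1, so Bézout bound = 1.
Scan x ∈ F_5. For each x, list the y ∈ F_5 with f(x, y) ≡ 0 and those with g(x, y) ≡ 0 (mod 5); the common zeros in that column are the intersection.
  x = 0: f ≡ 0 at y ∈ {2}; g ≡ 0 at y ∈ {1}; common: ∅.
  x = 1: f ≡ 0 at y ∈ {4}; g ≡ 0 at y ∈ {4}; common: {4}.
  x = 2: f ≡ 0 at y ∈ {1}; g ≡ 0 at y ∈ {2}; common: ∅.
  x = 3: f ≡ 0 at y ∈ {3}; g ≡ 0 at y ∈ {0}; common: ∅.
  x = 4: f ≡ 0 at y ∈ {0}; g ≡ 0 at y ∈ {3}; common: ∅.
Collecting: common zeros = {(1, 4)}, so the count is 1.
Comparison with the Bézout bound: 1 ≤ 1 = deg(f)·deg(g), as expected for curves with no common component (the bound is attained).


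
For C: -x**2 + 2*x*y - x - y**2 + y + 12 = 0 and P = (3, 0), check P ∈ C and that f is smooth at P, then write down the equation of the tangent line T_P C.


Tangent line at P: -7*x + 7*y + 21 = 0.

Step 1: f(3, 0) = 0, so P lies on C.
Step 2: partial derivatives
  f_x(x, y) = -2*x + 2*y - 1, f_y(x, y) = 2*x - 2*y + 1.
  f_x(P) = -7, f_y(P) = 7 (gradient nonzero, so P is smooth).
Step 3: tangent line at P: -7·(x − 3) + 7·(y − 0) = 0.
Expanding: -7*x + 7*y + 21 = 0.


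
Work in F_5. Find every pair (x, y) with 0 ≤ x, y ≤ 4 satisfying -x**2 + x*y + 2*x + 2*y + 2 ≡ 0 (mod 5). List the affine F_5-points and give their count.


Affine F_5-points: {(0, 4), (1, 4), (2, 2), (4, 1)}; count = 4.

For each of the 25 pairs (x, y) ∈ F_5², evaluate f(x, y) mod 5. Record the zeros.
  x = 0: [0↦2, 1↦4, 2↦1, 3↦3, 4↦0]  zeros at y ∈ {4}
  x = 1: [0↦3, 1↦1, 2↦4, 3↦2, 4↦0]  zeros at y ∈ {4}
  x = 2: [0↦2, 1↦1, 2↦0, 3↦4, 4↦3]  zeros at y ∈ {2}
  x = 3: [0↦4, 1↦4, 2↦4, 3↦4, 4↦4]  zeros at y ∈ ∅
  x = 4: [0↦4, 1↦0, 2↦1, 3↦2, 4↦3]  zeros at y ∈ {1}
Collecting zeros: affine points = {(0, 4), (1, 4), (2, 2), (4, 1)}.
Total count |C(F_5)_aff| = 4.


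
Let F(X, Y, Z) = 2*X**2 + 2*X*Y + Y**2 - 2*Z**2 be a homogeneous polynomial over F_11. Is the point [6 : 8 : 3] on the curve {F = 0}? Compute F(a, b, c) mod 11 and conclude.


F(6,8,3) ≡ 5 (mod 11); P is NOT on the curve.

Evaluate F(6, 8, 3) term-by-term (mod 11).
  2*X**2 ↦ 2·36·1·1 = 72
  2*X*Y ↦ 2·6·8·1 = 96
  Y**2 ↦ 1·1·64·1 = 64
  -2*Z**2 ↦ -2·1·1·9 = -18
Sum: F(6, 8, 3) = (72) + (96) + (64) + (-18) = 214.
Reducing mod 11: 214 ≡ 5 (mod 11).
Since F(a, b, c) ≡ 5 ≠ 0 (mod 11), P does NOT lie on the curve.
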